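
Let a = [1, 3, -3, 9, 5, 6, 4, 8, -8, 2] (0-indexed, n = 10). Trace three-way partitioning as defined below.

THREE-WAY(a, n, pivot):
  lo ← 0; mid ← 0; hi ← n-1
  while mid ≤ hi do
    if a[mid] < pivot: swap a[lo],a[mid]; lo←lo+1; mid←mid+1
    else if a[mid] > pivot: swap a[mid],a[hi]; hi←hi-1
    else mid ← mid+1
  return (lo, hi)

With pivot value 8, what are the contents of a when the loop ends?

[1, 3, -3, 2, 5, 6, 4, -8, 8, 9]

lo=0 mid=0 hi=9
1<8: swap(0,0), lo=1 mid=1 ⇒ [1, 3, -3, 9, 5, 6, 4, 8, -8, 2]
3<8: swap(1,1), lo=2 mid=2 ⇒ [1, 3, -3, 9, 5, 6, 4, 8, -8, 2]
-3<8: swap(2,2), lo=3 mid=3 ⇒ [1, 3, -3, 9, 5, 6, 4, 8, -8, 2]
9>8: swap(3,9), hi=8 ⇒ [1, 3, -3, 2, 5, 6, 4, 8, -8, 9]
2<8: swap(3,3), lo=4 mid=4 ⇒ [1, 3, -3, 2, 5, 6, 4, 8, -8, 9]
5<8: swap(4,4), lo=5 mid=5 ⇒ [1, 3, -3, 2, 5, 6, 4, 8, -8, 9]
6<8: swap(5,5), lo=6 mid=6 ⇒ [1, 3, -3, 2, 5, 6, 4, 8, -8, 9]
4<8: swap(6,6), lo=7 mid=7 ⇒ [1, 3, -3, 2, 5, 6, 4, 8, -8, 9]
8=8: mid=8
-8<8: swap(7,8), lo=8 mid=9 ⇒ [1, 3, -3, 2, 5, 6, 4, -8, 8, 9]
done. lo=8 hi=8; a=[1, 3, -3, 2, 5, 6, 4, -8, 8, 9]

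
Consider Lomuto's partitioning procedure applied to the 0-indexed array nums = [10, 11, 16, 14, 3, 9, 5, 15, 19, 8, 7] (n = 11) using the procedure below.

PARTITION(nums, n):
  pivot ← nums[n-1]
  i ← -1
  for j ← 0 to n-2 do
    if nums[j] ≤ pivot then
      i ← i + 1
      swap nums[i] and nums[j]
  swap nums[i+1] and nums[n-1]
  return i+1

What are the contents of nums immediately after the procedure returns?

pivot=7, i=-1
j=0: 10>7, skip
j=1: 11>7, skip
j=2: 16>7, skip
j=3: 14>7, skip
j=4: 3≤7, i=0, swap(0,4) ⇒ [3, 11, 16, 14, 10, 9, 5, 15, 19, 8, 7]
j=5: 9>7, skip
j=6: 5≤7, i=1, swap(1,6) ⇒ [3, 5, 16, 14, 10, 9, 11, 15, 19, 8, 7]
j=7: 15>7, skip
j=8: 19>7, skip
j=9: 8>7, skip
swap(2,10) ⇒ [3, 5, 7, 14, 10, 9, 11, 15, 19, 8, 16]; return 2

[3, 5, 7, 14, 10, 9, 11, 15, 19, 8, 16]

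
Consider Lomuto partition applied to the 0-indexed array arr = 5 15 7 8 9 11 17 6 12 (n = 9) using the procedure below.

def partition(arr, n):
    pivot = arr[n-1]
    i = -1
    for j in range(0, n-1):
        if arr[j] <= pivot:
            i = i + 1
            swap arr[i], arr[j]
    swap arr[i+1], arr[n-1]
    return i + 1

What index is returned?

6

pivot=12, i=-1
j=0: 5≤12, i=0, swap(0,0) ⇒ 5 15 7 8 9 11 17 6 12
j=1: 15>12, skip
j=2: 7≤12, i=1, swap(1,2) ⇒ 5 7 15 8 9 11 17 6 12
j=3: 8≤12, i=2, swap(2,3) ⇒ 5 7 8 15 9 11 17 6 12
j=4: 9≤12, i=3, swap(3,4) ⇒ 5 7 8 9 15 11 17 6 12
j=5: 11≤12, i=4, swap(4,5) ⇒ 5 7 8 9 11 15 17 6 12
j=6: 17>12, skip
j=7: 6≤12, i=5, swap(5,7) ⇒ 5 7 8 9 11 6 17 15 12
swap(6,8) ⇒ 5 7 8 9 11 6 12 15 17; return 6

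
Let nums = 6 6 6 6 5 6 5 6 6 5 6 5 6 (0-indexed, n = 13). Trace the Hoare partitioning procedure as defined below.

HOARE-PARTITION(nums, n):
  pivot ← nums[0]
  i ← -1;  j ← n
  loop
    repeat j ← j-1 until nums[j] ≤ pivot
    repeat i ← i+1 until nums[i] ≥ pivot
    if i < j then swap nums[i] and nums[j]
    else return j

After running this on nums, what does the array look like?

6 5 6 5 5 6 5 6 6 6 6 6 6

pivot = nums[0] = 6; i = -1, j = 13
j→12 (nums[12]=6≤6), i→0 (nums[0]=6≥6); i<j, swap → 6 6 6 6 5 6 5 6 6 5 6 5 6
j→11 (nums[11]=5≤6), i→1 (nums[1]=6≥6); i<j, swap → 6 5 6 6 5 6 5 6 6 5 6 6 6
j→10 (nums[10]=6≤6), i→2 (nums[2]=6≥6); i<j, swap → 6 5 6 6 5 6 5 6 6 5 6 6 6
j→9 (nums[9]=5≤6), i→3 (nums[3]=6≥6); i<j, swap → 6 5 6 5 5 6 5 6 6 6 6 6 6
j→8 (nums[8]=6≤6), i→5 (nums[5]=6≥6); i<j, swap → 6 5 6 5 5 6 5 6 6 6 6 6 6
j→7, i→7; i≥j, return j=7. nums = 6 5 6 5 5 6 5 6 6 6 6 6 6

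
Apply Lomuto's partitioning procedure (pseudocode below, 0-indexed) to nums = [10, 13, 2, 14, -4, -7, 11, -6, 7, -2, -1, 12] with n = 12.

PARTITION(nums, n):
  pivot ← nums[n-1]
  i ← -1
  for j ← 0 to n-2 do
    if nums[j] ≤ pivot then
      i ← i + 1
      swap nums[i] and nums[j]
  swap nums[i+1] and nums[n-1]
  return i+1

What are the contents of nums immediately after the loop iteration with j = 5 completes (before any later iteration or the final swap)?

pivot=12, i=-1
j=0: 10≤12, i=0, swap(0,0) ⇒ [10, 13, 2, 14, -4, -7, 11, -6, 7, -2, -1, 12]
j=1: 13>12, skip
j=2: 2≤12, i=1, swap(1,2) ⇒ [10, 2, 13, 14, -4, -7, 11, -6, 7, -2, -1, 12]
j=3: 14>12, skip
j=4: -4≤12, i=2, swap(2,4) ⇒ [10, 2, -4, 14, 13, -7, 11, -6, 7, -2, -1, 12]
j=5: -7≤12, i=3, swap(3,5) ⇒ [10, 2, -4, -7, 13, 14, 11, -6, 7, -2, -1, 12]
(after j=5) nums = [10, 2, -4, -7, 13, 14, 11, -6, 7, -2, -1, 12]

[10, 2, -4, -7, 13, 14, 11, -6, 7, -2, -1, 12]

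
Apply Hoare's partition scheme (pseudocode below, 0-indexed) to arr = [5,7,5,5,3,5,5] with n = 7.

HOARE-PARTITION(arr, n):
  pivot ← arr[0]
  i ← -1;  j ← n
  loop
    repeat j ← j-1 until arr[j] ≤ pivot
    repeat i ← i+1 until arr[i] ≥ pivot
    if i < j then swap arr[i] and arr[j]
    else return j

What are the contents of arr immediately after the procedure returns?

[5,5,3,5,5,7,5]

pivot = arr[0] = 5; i = -1, j = 7
j→6 (arr[6]=5≤5), i→0 (arr[0]=5≥5); i<j, swap → [5,7,5,5,3,5,5]
j→5 (arr[5]=5≤5), i→1 (arr[1]=7≥5); i<j, swap → [5,5,5,5,3,7,5]
j→4 (arr[4]=3≤5), i→2 (arr[2]=5≥5); i<j, swap → [5,5,3,5,5,7,5]
j→3, i→3; i≥j, return j=3. arr = [5,5,3,5,5,7,5]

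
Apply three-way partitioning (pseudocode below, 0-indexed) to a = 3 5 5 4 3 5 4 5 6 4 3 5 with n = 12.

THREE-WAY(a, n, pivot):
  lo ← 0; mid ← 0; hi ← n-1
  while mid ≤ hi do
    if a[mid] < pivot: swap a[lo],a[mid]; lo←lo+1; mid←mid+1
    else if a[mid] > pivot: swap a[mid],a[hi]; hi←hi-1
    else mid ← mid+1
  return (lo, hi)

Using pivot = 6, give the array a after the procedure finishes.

3 5 5 4 3 5 4 5 4 3 5 6

pivot = 6; lo=0, mid=0, hi=11
a[mid]=3<6: swap a[0],a[0]; lo=1,mid=1 → 3 5 5 4 3 5 4 5 6 4 3 5
a[mid]=5<6: swap a[1],a[1]; lo=2,mid=2 → 3 5 5 4 3 5 4 5 6 4 3 5
a[mid]=5<6: swap a[2],a[2]; lo=3,mid=3 → 3 5 5 4 3 5 4 5 6 4 3 5
a[mid]=4<6: swap a[3],a[3]; lo=4,mid=4 → 3 5 5 4 3 5 4 5 6 4 3 5
a[mid]=3<6: swap a[4],a[4]; lo=5,mid=5 → 3 5 5 4 3 5 4 5 6 4 3 5
a[mid]=5<6: swap a[5],a[5]; lo=6,mid=6 → 3 5 5 4 3 5 4 5 6 4 3 5
a[mid]=4<6: swap a[6],a[6]; lo=7,mid=7 → 3 5 5 4 3 5 4 5 6 4 3 5
a[mid]=5<6: swap a[7],a[7]; lo=8,mid=8 → 3 5 5 4 3 5 4 5 6 4 3 5
a[mid]=6=6: mid=9
a[mid]=4<6: swap a[8],a[9]; lo=9,mid=10 → 3 5 5 4 3 5 4 5 4 6 3 5
a[mid]=3<6: swap a[9],a[10]; lo=10,mid=11 → 3 5 5 4 3 5 4 5 4 3 6 5
a[mid]=5<6: swap a[10],a[11]; lo=11,mid=12 → 3 5 5 4 3 5 4 5 4 3 5 6
end: lo=11, hi=11; a = 3 5 5 4 3 5 4 5 4 3 5 6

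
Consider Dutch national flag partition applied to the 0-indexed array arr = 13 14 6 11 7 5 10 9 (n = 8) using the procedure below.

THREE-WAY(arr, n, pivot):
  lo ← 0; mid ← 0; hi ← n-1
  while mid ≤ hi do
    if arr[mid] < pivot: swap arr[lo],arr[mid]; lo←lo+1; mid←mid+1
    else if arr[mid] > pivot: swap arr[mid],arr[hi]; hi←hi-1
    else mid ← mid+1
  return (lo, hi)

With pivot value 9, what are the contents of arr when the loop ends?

5 6 7 9 11 10 14 13

lo=0 mid=0 hi=7
13>9: swap(0,7), hi=6 ⇒ 9 14 6 11 7 5 10 13
9=9: mid=1
14>9: swap(1,6), hi=5 ⇒ 9 10 6 11 7 5 14 13
10>9: swap(1,5), hi=4 ⇒ 9 5 6 11 7 10 14 13
5<9: swap(0,1), lo=1 mid=2 ⇒ 5 9 6 11 7 10 14 13
6<9: swap(1,2), lo=2 mid=3 ⇒ 5 6 9 11 7 10 14 13
11>9: swap(3,4), hi=3 ⇒ 5 6 9 7 11 10 14 13
7<9: swap(2,3), lo=3 mid=4 ⇒ 5 6 7 9 11 10 14 13
done. lo=3 hi=3; arr=5 6 7 9 11 10 14 13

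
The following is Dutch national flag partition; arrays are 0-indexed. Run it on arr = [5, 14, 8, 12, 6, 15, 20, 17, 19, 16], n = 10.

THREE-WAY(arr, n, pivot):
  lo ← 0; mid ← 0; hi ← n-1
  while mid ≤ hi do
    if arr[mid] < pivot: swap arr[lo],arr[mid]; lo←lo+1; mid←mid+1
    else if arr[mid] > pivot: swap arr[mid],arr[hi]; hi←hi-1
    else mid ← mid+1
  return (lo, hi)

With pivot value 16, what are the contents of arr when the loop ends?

[5, 14, 8, 12, 6, 15, 16, 19, 17, 20]

lo=0 mid=0 hi=9
5<16: swap(0,0), lo=1 mid=1 ⇒ [5, 14, 8, 12, 6, 15, 20, 17, 19, 16]
14<16: swap(1,1), lo=2 mid=2 ⇒ [5, 14, 8, 12, 6, 15, 20, 17, 19, 16]
8<16: swap(2,2), lo=3 mid=3 ⇒ [5, 14, 8, 12, 6, 15, 20, 17, 19, 16]
12<16: swap(3,3), lo=4 mid=4 ⇒ [5, 14, 8, 12, 6, 15, 20, 17, 19, 16]
6<16: swap(4,4), lo=5 mid=5 ⇒ [5, 14, 8, 12, 6, 15, 20, 17, 19, 16]
15<16: swap(5,5), lo=6 mid=6 ⇒ [5, 14, 8, 12, 6, 15, 20, 17, 19, 16]
20>16: swap(6,9), hi=8 ⇒ [5, 14, 8, 12, 6, 15, 16, 17, 19, 20]
16=16: mid=7
17>16: swap(7,8), hi=7 ⇒ [5, 14, 8, 12, 6, 15, 16, 19, 17, 20]
19>16: swap(7,7), hi=6 ⇒ [5, 14, 8, 12, 6, 15, 16, 19, 17, 20]
done. lo=6 hi=6; arr=[5, 14, 8, 12, 6, 15, 16, 19, 17, 20]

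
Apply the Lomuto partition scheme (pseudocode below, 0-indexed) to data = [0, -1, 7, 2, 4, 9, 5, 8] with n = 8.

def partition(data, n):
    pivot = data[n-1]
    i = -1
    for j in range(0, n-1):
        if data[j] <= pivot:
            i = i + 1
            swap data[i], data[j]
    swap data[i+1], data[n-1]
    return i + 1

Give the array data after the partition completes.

pivot=8, i=-1
j=0: 0≤8, i=0, swap(0,0) ⇒ [0, -1, 7, 2, 4, 9, 5, 8]
j=1: -1≤8, i=1, swap(1,1) ⇒ [0, -1, 7, 2, 4, 9, 5, 8]
j=2: 7≤8, i=2, swap(2,2) ⇒ [0, -1, 7, 2, 4, 9, 5, 8]
j=3: 2≤8, i=3, swap(3,3) ⇒ [0, -1, 7, 2, 4, 9, 5, 8]
j=4: 4≤8, i=4, swap(4,4) ⇒ [0, -1, 7, 2, 4, 9, 5, 8]
j=5: 9>8, skip
j=6: 5≤8, i=5, swap(5,6) ⇒ [0, -1, 7, 2, 4, 5, 9, 8]
swap(6,7) ⇒ [0, -1, 7, 2, 4, 5, 8, 9]; return 6

[0, -1, 7, 2, 4, 5, 8, 9]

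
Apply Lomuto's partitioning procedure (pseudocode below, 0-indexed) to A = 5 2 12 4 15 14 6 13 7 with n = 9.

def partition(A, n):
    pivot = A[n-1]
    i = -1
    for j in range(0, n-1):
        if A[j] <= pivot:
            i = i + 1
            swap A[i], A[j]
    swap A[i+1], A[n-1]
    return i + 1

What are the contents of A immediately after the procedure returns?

5 2 4 6 7 14 12 13 15

pivot = A[8] = 7; i = -1
j=0: A[0]=5 ≤ 7 → i=0, swap A[0],A[0] (no change) → 5 2 12 4 15 14 6 13 7
j=1: A[1]=2 ≤ 7 → i=1, swap A[1],A[1] (no change) → 5 2 12 4 15 14 6 13 7
j=2: A[2]=12 > 7 → no swap
j=3: A[3]=4 ≤ 7 → i=2, swap A[2],A[3] → 5 2 4 12 15 14 6 13 7
j=4: A[4]=15 > 7 → no swap
j=5: A[5]=14 > 7 → no swap
j=6: A[6]=6 ≤ 7 → i=3, swap A[3],A[6] → 5 2 4 6 15 14 12 13 7
j=7: A[7]=13 > 7 → no swap
final swap A[4],A[8] → 5 2 4 6 7 14 12 13 15; return 4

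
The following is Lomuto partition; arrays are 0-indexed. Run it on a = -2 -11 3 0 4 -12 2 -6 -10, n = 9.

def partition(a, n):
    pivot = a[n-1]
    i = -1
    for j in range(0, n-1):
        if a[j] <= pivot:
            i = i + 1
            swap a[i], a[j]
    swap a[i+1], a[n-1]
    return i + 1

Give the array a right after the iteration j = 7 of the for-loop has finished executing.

pivot = a[8] = -10; i = -1
j=0: a[0]=-2 > -10 → no swap
j=1: a[1]=-11 ≤ -10 → i=0, swap a[0],a[1] → -11 -2 3 0 4 -12 2 -6 -10
j=2: a[2]=3 > -10 → no swap
j=3: a[3]=0 > -10 → no swap
j=4: a[4]=4 > -10 → no swap
j=5: a[5]=-12 ≤ -10 → i=1, swap a[1],a[5] → -11 -12 3 0 4 -2 2 -6 -10
j=6: a[6]=2 > -10 → no swap
j=7: a[7]=-6 > -10 → no swap
(after j=7) a = -11 -12 3 0 4 -2 2 -6 -10

-11 -12 3 0 4 -2 2 -6 -10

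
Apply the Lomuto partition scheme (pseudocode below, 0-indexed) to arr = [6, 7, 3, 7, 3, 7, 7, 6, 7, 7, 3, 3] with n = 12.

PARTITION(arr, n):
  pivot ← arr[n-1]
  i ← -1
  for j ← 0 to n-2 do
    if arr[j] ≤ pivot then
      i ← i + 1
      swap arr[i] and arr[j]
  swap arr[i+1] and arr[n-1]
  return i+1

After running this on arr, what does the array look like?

pivot = arr[11] = 3; i = -1
j=0: arr[0]=6 > 3 → no swap
j=1: arr[1]=7 > 3 → no swap
j=2: arr[2]=3 ≤ 3 → i=0, swap arr[0],arr[2] → [3, 7, 6, 7, 3, 7, 7, 6, 7, 7, 3, 3]
j=3: arr[3]=7 > 3 → no swap
j=4: arr[4]=3 ≤ 3 → i=1, swap arr[1],arr[4] → [3, 3, 6, 7, 7, 7, 7, 6, 7, 7, 3, 3]
j=5: arr[5]=7 > 3 → no swap
j=6: arr[6]=7 > 3 → no swap
j=7: arr[7]=6 > 3 → no swap
j=8: arr[8]=7 > 3 → no swap
j=9: arr[9]=7 > 3 → no swap
j=10: arr[10]=3 ≤ 3 → i=2, swap arr[2],arr[10] → [3, 3, 3, 7, 7, 7, 7, 6, 7, 7, 6, 3]
final swap arr[3],arr[11] → [3, 3, 3, 3, 7, 7, 7, 6, 7, 7, 6, 7]; return 3

[3, 3, 3, 3, 7, 7, 7, 6, 7, 7, 6, 7]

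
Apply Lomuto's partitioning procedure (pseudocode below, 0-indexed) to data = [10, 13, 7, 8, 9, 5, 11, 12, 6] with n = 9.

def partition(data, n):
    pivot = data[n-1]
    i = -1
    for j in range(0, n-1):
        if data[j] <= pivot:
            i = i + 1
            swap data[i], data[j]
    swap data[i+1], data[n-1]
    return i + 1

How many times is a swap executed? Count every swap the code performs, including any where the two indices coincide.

2

pivot = data[8] = 6; i = -1
j=0: data[0]=10 > 6 → no swap
j=1: data[1]=13 > 6 → no swap
j=2: data[2]=7 > 6 → no swap
j=3: data[3]=8 > 6 → no swap
j=4: data[4]=9 > 6 → no swap
j=5: data[5]=5 ≤ 6 → i=0, swap data[0],data[5] → [5, 13, 7, 8, 9, 10, 11, 12, 6]
j=6: data[6]=11 > 6 → no swap
j=7: data[7]=12 > 6 → no swap
final swap data[1],data[8] → [5, 6, 7, 8, 9, 10, 11, 12, 13]; return 1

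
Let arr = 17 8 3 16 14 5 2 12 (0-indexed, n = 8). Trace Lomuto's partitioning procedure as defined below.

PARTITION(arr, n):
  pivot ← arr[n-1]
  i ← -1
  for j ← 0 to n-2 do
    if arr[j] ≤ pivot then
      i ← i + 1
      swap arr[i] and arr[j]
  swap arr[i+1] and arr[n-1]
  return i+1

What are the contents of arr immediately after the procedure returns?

8 3 5 2 12 17 16 14

pivot = arr[7] = 12; i = -1
j=0: arr[0]=17 > 12 → no swap
j=1: arr[1]=8 ≤ 12 → i=0, swap arr[0],arr[1] → 8 17 3 16 14 5 2 12
j=2: arr[2]=3 ≤ 12 → i=1, swap arr[1],arr[2] → 8 3 17 16 14 5 2 12
j=3: arr[3]=16 > 12 → no swap
j=4: arr[4]=14 > 12 → no swap
j=5: arr[5]=5 ≤ 12 → i=2, swap arr[2],arr[5] → 8 3 5 16 14 17 2 12
j=6: arr[6]=2 ≤ 12 → i=3, swap arr[3],arr[6] → 8 3 5 2 14 17 16 12
final swap arr[4],arr[7] → 8 3 5 2 12 17 16 14; return 4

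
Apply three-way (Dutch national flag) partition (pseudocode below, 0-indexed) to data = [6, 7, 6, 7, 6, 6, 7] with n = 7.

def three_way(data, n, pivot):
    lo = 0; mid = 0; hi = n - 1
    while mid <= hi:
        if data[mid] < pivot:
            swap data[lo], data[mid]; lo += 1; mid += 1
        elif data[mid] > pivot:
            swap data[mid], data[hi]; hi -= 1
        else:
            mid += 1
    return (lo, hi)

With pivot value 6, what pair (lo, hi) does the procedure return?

(0, 3)

lo=0 mid=0 hi=6
6=6: mid=1
7>6: swap(1,6), hi=5 ⇒ [6, 7, 6, 7, 6, 6, 7]
7>6: swap(1,5), hi=4 ⇒ [6, 6, 6, 7, 6, 7, 7]
6=6: mid=2
6=6: mid=3
7>6: swap(3,4), hi=3 ⇒ [6, 6, 6, 6, 7, 7, 7]
6=6: mid=4
done. lo=0 hi=3; data=[6, 6, 6, 6, 7, 7, 7]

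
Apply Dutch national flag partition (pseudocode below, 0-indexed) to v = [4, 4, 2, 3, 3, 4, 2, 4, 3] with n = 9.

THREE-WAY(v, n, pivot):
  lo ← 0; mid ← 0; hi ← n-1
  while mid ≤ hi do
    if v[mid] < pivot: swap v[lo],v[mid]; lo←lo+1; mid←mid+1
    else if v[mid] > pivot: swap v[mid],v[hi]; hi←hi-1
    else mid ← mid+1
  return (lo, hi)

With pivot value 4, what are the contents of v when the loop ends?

pivot = 4; lo=0, mid=0, hi=8
v[mid]=4=4: mid=1
v[mid]=4=4: mid=2
v[mid]=2<4: swap v[0],v[2]; lo=1,mid=3 → [2, 4, 4, 3, 3, 4, 2, 4, 3]
v[mid]=3<4: swap v[1],v[3]; lo=2,mid=4 → [2, 3, 4, 4, 3, 4, 2, 4, 3]
v[mid]=3<4: swap v[2],v[4]; lo=3,mid=5 → [2, 3, 3, 4, 4, 4, 2, 4, 3]
v[mid]=4=4: mid=6
v[mid]=2<4: swap v[3],v[6]; lo=4,mid=7 → [2, 3, 3, 2, 4, 4, 4, 4, 3]
v[mid]=4=4: mid=8
v[mid]=3<4: swap v[4],v[8]; lo=5,mid=9 → [2, 3, 3, 2, 3, 4, 4, 4, 4]
end: lo=5, hi=8; v = [2, 3, 3, 2, 3, 4, 4, 4, 4]

[2, 3, 3, 2, 3, 4, 4, 4, 4]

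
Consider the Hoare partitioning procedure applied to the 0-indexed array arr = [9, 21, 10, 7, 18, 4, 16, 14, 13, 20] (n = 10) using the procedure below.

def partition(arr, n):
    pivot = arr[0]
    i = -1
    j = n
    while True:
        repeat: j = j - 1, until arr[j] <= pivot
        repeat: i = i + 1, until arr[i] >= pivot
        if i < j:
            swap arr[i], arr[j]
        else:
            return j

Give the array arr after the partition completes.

pivot = arr[0] = 9; i = -1, j = 10
j→5 (arr[5]=4≤9), i→0 (arr[0]=9≥9); i<j, swap → [4, 21, 10, 7, 18, 9, 16, 14, 13, 20]
j→3 (arr[3]=7≤9), i→1 (arr[1]=21≥9); i<j, swap → [4, 7, 10, 21, 18, 9, 16, 14, 13, 20]
j→1, i→2; i≥j, return j=1. arr = [4, 7, 10, 21, 18, 9, 16, 14, 13, 20]

[4, 7, 10, 21, 18, 9, 16, 14, 13, 20]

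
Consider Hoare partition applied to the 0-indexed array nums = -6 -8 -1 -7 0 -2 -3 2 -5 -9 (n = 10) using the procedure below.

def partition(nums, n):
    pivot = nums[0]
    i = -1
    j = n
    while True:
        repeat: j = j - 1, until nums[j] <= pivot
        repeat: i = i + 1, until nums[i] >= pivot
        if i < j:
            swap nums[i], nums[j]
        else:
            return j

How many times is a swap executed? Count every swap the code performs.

2

pivot = nums[0] = -6; i = -1, j = 10
j→9 (nums[9]=-9≤-6), i→0 (nums[0]=-6≥-6); i<j, swap → -9 -8 -1 -7 0 -2 -3 2 -5 -6
j→3 (nums[3]=-7≤-6), i→2 (nums[2]=-1≥-6); i<j, swap → -9 -8 -7 -1 0 -2 -3 2 -5 -6
j→2, i→3; i≥j, return j=2. nums = -9 -8 -7 -1 0 -2 -3 2 -5 -6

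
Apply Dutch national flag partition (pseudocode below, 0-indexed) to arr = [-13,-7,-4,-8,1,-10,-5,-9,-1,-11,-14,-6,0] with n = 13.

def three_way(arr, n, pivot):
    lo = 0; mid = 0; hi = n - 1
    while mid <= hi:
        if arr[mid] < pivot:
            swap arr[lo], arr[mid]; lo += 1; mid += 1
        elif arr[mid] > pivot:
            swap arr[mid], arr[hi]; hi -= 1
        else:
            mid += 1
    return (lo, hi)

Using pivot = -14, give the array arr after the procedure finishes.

[-14,-4,-8,1,-10,-5,-9,-1,-11,-7,-6,0,-13]

lo=0 mid=0 hi=12
-13>-14: swap(0,12), hi=11 ⇒ [0,-7,-4,-8,1,-10,-5,-9,-1,-11,-14,-6,-13]
0>-14: swap(0,11), hi=10 ⇒ [-6,-7,-4,-8,1,-10,-5,-9,-1,-11,-14,0,-13]
-6>-14: swap(0,10), hi=9 ⇒ [-14,-7,-4,-8,1,-10,-5,-9,-1,-11,-6,0,-13]
-14=-14: mid=1
-7>-14: swap(1,9), hi=8 ⇒ [-14,-11,-4,-8,1,-10,-5,-9,-1,-7,-6,0,-13]
-11>-14: swap(1,8), hi=7 ⇒ [-14,-1,-4,-8,1,-10,-5,-9,-11,-7,-6,0,-13]
-1>-14: swap(1,7), hi=6 ⇒ [-14,-9,-4,-8,1,-10,-5,-1,-11,-7,-6,0,-13]
-9>-14: swap(1,6), hi=5 ⇒ [-14,-5,-4,-8,1,-10,-9,-1,-11,-7,-6,0,-13]
-5>-14: swap(1,5), hi=4 ⇒ [-14,-10,-4,-8,1,-5,-9,-1,-11,-7,-6,0,-13]
-10>-14: swap(1,4), hi=3 ⇒ [-14,1,-4,-8,-10,-5,-9,-1,-11,-7,-6,0,-13]
1>-14: swap(1,3), hi=2 ⇒ [-14,-8,-4,1,-10,-5,-9,-1,-11,-7,-6,0,-13]
-8>-14: swap(1,2), hi=1 ⇒ [-14,-4,-8,1,-10,-5,-9,-1,-11,-7,-6,0,-13]
-4>-14: swap(1,1), hi=0 ⇒ [-14,-4,-8,1,-10,-5,-9,-1,-11,-7,-6,0,-13]
done. lo=0 hi=0; arr=[-14,-4,-8,1,-10,-5,-9,-1,-11,-7,-6,0,-13]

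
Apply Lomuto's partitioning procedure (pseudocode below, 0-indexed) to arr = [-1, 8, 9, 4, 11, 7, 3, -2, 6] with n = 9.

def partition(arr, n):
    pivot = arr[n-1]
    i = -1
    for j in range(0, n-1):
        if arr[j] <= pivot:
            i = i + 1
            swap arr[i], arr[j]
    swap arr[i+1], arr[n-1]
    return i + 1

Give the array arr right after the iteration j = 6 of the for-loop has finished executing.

[-1, 4, 3, 8, 11, 7, 9, -2, 6]

pivot = arr[8] = 6; i = -1
j=0: arr[0]=-1 ≤ 6 → i=0, swap arr[0],arr[0] (no change) → [-1, 8, 9, 4, 11, 7, 3, -2, 6]
j=1: arr[1]=8 > 6 → no swap
j=2: arr[2]=9 > 6 → no swap
j=3: arr[3]=4 ≤ 6 → i=1, swap arr[1],arr[3] → [-1, 4, 9, 8, 11, 7, 3, -2, 6]
j=4: arr[4]=11 > 6 → no swap
j=5: arr[5]=7 > 6 → no swap
j=6: arr[6]=3 ≤ 6 → i=2, swap arr[2],arr[6] → [-1, 4, 3, 8, 11, 7, 9, -2, 6]
(after j=6) arr = [-1, 4, 3, 8, 11, 7, 9, -2, 6]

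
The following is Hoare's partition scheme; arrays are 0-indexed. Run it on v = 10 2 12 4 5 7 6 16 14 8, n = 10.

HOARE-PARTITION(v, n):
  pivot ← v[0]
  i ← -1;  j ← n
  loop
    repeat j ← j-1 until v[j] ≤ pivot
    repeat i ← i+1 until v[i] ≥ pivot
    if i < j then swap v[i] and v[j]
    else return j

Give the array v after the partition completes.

8 2 6 4 5 7 12 16 14 10

pivot = v[0] = 10; i = -1, j = 10
j→9 (v[9]=8≤10), i→0 (v[0]=10≥10); i<j, swap → 8 2 12 4 5 7 6 16 14 10
j→6 (v[6]=6≤10), i→2 (v[2]=12≥10); i<j, swap → 8 2 6 4 5 7 12 16 14 10
j→5, i→6; i≥j, return j=5. v = 8 2 6 4 5 7 12 16 14 10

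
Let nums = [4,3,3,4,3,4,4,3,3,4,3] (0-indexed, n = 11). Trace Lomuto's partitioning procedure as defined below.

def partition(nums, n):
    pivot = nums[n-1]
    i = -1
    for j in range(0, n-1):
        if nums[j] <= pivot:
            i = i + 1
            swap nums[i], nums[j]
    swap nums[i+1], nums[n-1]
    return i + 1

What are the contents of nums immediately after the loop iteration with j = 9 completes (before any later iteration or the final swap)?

pivot=3, i=-1
j=0: 4>3, skip
j=1: 3≤3, i=0, swap(0,1) ⇒ [3,4,3,4,3,4,4,3,3,4,3]
j=2: 3≤3, i=1, swap(1,2) ⇒ [3,3,4,4,3,4,4,3,3,4,3]
j=3: 4>3, skip
j=4: 3≤3, i=2, swap(2,4) ⇒ [3,3,3,4,4,4,4,3,3,4,3]
j=5: 4>3, skip
j=6: 4>3, skip
j=7: 3≤3, i=3, swap(3,7) ⇒ [3,3,3,3,4,4,4,4,3,4,3]
j=8: 3≤3, i=4, swap(4,8) ⇒ [3,3,3,3,3,4,4,4,4,4,3]
j=9: 4>3, skip
(after j=9) nums = [3,3,3,3,3,4,4,4,4,4,3]

[3,3,3,3,3,4,4,4,4,4,3]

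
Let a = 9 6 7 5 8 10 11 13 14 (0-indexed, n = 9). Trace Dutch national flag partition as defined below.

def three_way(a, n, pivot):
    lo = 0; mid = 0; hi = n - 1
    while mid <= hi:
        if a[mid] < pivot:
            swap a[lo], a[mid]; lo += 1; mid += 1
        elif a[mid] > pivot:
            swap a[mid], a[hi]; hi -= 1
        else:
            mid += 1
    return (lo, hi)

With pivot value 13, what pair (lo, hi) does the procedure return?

pivot = 13; lo=0, mid=0, hi=8
a[mid]=9<13: swap a[0],a[0]; lo=1,mid=1 → 9 6 7 5 8 10 11 13 14
a[mid]=6<13: swap a[1],a[1]; lo=2,mid=2 → 9 6 7 5 8 10 11 13 14
a[mid]=7<13: swap a[2],a[2]; lo=3,mid=3 → 9 6 7 5 8 10 11 13 14
a[mid]=5<13: swap a[3],a[3]; lo=4,mid=4 → 9 6 7 5 8 10 11 13 14
a[mid]=8<13: swap a[4],a[4]; lo=5,mid=5 → 9 6 7 5 8 10 11 13 14
a[mid]=10<13: swap a[5],a[5]; lo=6,mid=6 → 9 6 7 5 8 10 11 13 14
a[mid]=11<13: swap a[6],a[6]; lo=7,mid=7 → 9 6 7 5 8 10 11 13 14
a[mid]=13=13: mid=8
a[mid]=14>13: swap a[8],a[8]; hi=7 → 9 6 7 5 8 10 11 13 14
end: lo=7, hi=7; a = 9 6 7 5 8 10 11 13 14

(7, 7)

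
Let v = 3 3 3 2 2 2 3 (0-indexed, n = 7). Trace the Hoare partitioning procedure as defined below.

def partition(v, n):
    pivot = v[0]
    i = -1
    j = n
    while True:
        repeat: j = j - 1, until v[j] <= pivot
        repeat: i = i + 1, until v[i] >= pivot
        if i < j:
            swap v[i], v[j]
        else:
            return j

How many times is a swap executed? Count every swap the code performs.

pivot = v[0] = 3; i = -1, j = 7
j→6 (v[6]=3≤3), i→0 (v[0]=3≥3); i<j, swap → 3 3 3 2 2 2 3
j→5 (v[5]=2≤3), i→1 (v[1]=3≥3); i<j, swap → 3 2 3 2 2 3 3
j→4 (v[4]=2≤3), i→2 (v[2]=3≥3); i<j, swap → 3 2 2 2 3 3 3
j→3, i→4; i≥j, return j=3. v = 3 2 2 2 3 3 3

3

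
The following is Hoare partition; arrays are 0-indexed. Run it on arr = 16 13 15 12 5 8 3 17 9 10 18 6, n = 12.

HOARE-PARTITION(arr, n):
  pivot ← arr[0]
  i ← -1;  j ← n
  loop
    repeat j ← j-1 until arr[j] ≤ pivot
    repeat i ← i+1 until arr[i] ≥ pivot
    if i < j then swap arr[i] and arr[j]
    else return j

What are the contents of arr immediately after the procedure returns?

pivot = arr[0] = 16; i = -1, j = 12
j→11 (arr[11]=6≤16), i→0 (arr[0]=16≥16); i<j, swap → 6 13 15 12 5 8 3 17 9 10 18 16
j→9 (arr[9]=10≤16), i→7 (arr[7]=17≥16); i<j, swap → 6 13 15 12 5 8 3 10 9 17 18 16
j→8, i→9; i≥j, return j=8. arr = 6 13 15 12 5 8 3 10 9 17 18 16

6 13 15 12 5 8 3 10 9 17 18 16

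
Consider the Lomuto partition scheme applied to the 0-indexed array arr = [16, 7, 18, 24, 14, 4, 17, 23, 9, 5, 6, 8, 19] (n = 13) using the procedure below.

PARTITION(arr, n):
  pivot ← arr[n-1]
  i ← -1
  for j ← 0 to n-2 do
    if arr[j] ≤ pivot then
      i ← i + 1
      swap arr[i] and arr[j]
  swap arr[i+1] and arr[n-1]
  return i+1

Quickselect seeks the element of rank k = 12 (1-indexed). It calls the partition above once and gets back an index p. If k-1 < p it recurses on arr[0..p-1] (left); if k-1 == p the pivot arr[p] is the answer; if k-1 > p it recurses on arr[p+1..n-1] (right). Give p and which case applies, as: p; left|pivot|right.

pivot = arr[12] = 19; i = -1
j=0: arr[0]=16 ≤ 19 → i=0, swap arr[0],arr[0] (no change) → [16, 7, 18, 24, 14, 4, 17, 23, 9, 5, 6, 8, 19]
j=1: arr[1]=7 ≤ 19 → i=1, swap arr[1],arr[1] (no change) → [16, 7, 18, 24, 14, 4, 17, 23, 9, 5, 6, 8, 19]
j=2: arr[2]=18 ≤ 19 → i=2, swap arr[2],arr[2] (no change) → [16, 7, 18, 24, 14, 4, 17, 23, 9, 5, 6, 8, 19]
j=3: arr[3]=24 > 19 → no swap
j=4: arr[4]=14 ≤ 19 → i=3, swap arr[3],arr[4] → [16, 7, 18, 14, 24, 4, 17, 23, 9, 5, 6, 8, 19]
j=5: arr[5]=4 ≤ 19 → i=4, swap arr[4],arr[5] → [16, 7, 18, 14, 4, 24, 17, 23, 9, 5, 6, 8, 19]
j=6: arr[6]=17 ≤ 19 → i=5, swap arr[5],arr[6] → [16, 7, 18, 14, 4, 17, 24, 23, 9, 5, 6, 8, 19]
j=7: arr[7]=23 > 19 → no swap
j=8: arr[8]=9 ≤ 19 → i=6, swap arr[6],arr[8] → [16, 7, 18, 14, 4, 17, 9, 23, 24, 5, 6, 8, 19]
j=9: arr[9]=5 ≤ 19 → i=7, swap arr[7],arr[9] → [16, 7, 18, 14, 4, 17, 9, 5, 24, 23, 6, 8, 19]
j=10: arr[10]=6 ≤ 19 → i=8, swap arr[8],arr[10] → [16, 7, 18, 14, 4, 17, 9, 5, 6, 23, 24, 8, 19]
j=11: arr[11]=8 ≤ 19 → i=9, swap arr[9],arr[11] → [16, 7, 18, 14, 4, 17, 9, 5, 6, 8, 24, 23, 19]
final swap arr[10],arr[12] → [16, 7, 18, 14, 4, 17, 9, 5, 6, 8, 19, 23, 24]; return 10
p = 10; k-1 = 11 > 10 ⇒ right

10; right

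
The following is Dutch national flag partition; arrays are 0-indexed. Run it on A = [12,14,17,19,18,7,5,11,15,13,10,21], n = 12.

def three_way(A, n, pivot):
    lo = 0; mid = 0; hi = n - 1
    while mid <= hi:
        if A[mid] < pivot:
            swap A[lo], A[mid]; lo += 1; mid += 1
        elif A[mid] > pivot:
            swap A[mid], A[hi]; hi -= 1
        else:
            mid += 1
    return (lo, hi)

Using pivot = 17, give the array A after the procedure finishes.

[12,14,10,13,7,5,11,15,17,18,21,19]

lo=0 mid=0 hi=11
12<17: swap(0,0), lo=1 mid=1 ⇒ [12,14,17,19,18,7,5,11,15,13,10,21]
14<17: swap(1,1), lo=2 mid=2 ⇒ [12,14,17,19,18,7,5,11,15,13,10,21]
17=17: mid=3
19>17: swap(3,11), hi=10 ⇒ [12,14,17,21,18,7,5,11,15,13,10,19]
21>17: swap(3,10), hi=9 ⇒ [12,14,17,10,18,7,5,11,15,13,21,19]
10<17: swap(2,3), lo=3 mid=4 ⇒ [12,14,10,17,18,7,5,11,15,13,21,19]
18>17: swap(4,9), hi=8 ⇒ [12,14,10,17,13,7,5,11,15,18,21,19]
13<17: swap(3,4), lo=4 mid=5 ⇒ [12,14,10,13,17,7,5,11,15,18,21,19]
7<17: swap(4,5), lo=5 mid=6 ⇒ [12,14,10,13,7,17,5,11,15,18,21,19]
5<17: swap(5,6), lo=6 mid=7 ⇒ [12,14,10,13,7,5,17,11,15,18,21,19]
11<17: swap(6,7), lo=7 mid=8 ⇒ [12,14,10,13,7,5,11,17,15,18,21,19]
15<17: swap(7,8), lo=8 mid=9 ⇒ [12,14,10,13,7,5,11,15,17,18,21,19]
done. lo=8 hi=8; A=[12,14,10,13,7,5,11,15,17,18,21,19]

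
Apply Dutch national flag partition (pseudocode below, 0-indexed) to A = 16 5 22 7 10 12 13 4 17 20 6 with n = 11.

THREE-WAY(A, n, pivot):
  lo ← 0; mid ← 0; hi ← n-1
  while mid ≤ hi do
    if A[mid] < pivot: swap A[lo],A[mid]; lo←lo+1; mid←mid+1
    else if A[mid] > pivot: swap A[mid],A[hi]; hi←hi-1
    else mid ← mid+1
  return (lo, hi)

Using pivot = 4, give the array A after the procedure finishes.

pivot = 4; lo=0, mid=0, hi=10
A[mid]=16>4: swap A[0],A[10]; hi=9 → 6 5 22 7 10 12 13 4 17 20 16
A[mid]=6>4: swap A[0],A[9]; hi=8 → 20 5 22 7 10 12 13 4 17 6 16
A[mid]=20>4: swap A[0],A[8]; hi=7 → 17 5 22 7 10 12 13 4 20 6 16
A[mid]=17>4: swap A[0],A[7]; hi=6 → 4 5 22 7 10 12 13 17 20 6 16
A[mid]=4=4: mid=1
A[mid]=5>4: swap A[1],A[6]; hi=5 → 4 13 22 7 10 12 5 17 20 6 16
A[mid]=13>4: swap A[1],A[5]; hi=4 → 4 12 22 7 10 13 5 17 20 6 16
A[mid]=12>4: swap A[1],A[4]; hi=3 → 4 10 22 7 12 13 5 17 20 6 16
A[mid]=10>4: swap A[1],A[3]; hi=2 → 4 7 22 10 12 13 5 17 20 6 16
A[mid]=7>4: swap A[1],A[2]; hi=1 → 4 22 7 10 12 13 5 17 20 6 16
A[mid]=22>4: swap A[1],A[1]; hi=0 → 4 22 7 10 12 13 5 17 20 6 16
end: lo=0, hi=0; A = 4 22 7 10 12 13 5 17 20 6 16

4 22 7 10 12 13 5 17 20 6 16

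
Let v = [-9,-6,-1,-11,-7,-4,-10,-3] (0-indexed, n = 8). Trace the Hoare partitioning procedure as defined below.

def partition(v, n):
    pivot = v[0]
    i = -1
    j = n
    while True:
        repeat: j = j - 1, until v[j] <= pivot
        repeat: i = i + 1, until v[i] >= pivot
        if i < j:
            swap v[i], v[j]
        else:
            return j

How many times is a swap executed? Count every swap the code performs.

pivot=-9
j stops at 6 (-10), i stops at 0 (-9); swap ⇒ [-10,-6,-1,-11,-7,-4,-9,-3]
j stops at 3 (-11), i stops at 1 (-6); swap ⇒ [-10,-11,-1,-6,-7,-4,-9,-3]
j stops at 1, i stops at 2; i≥j ⇒ return 1. v=[-10,-11,-1,-6,-7,-4,-9,-3]

2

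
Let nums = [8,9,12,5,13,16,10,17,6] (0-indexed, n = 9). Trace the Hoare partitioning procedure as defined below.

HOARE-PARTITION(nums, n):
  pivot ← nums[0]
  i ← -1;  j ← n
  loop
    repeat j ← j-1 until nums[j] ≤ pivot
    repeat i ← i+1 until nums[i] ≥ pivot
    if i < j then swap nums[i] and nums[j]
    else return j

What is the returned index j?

1

pivot=8
j stops at 8 (6), i stops at 0 (8); swap ⇒ [6,9,12,5,13,16,10,17,8]
j stops at 3 (5), i stops at 1 (9); swap ⇒ [6,5,12,9,13,16,10,17,8]
j stops at 1, i stops at 2; i≥j ⇒ return 1. nums=[6,5,12,9,13,16,10,17,8]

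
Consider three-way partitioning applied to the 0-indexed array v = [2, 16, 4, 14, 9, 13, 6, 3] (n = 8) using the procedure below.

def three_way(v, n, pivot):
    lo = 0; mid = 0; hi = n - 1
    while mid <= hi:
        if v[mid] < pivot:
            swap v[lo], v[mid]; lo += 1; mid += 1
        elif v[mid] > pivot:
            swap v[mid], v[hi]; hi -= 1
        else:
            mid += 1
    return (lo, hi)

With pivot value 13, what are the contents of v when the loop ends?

[2, 3, 4, 6, 9, 13, 14, 16]

pivot = 13; lo=0, mid=0, hi=7
v[mid]=2<13: swap v[0],v[0]; lo=1,mid=1 → [2, 16, 4, 14, 9, 13, 6, 3]
v[mid]=16>13: swap v[1],v[7]; hi=6 → [2, 3, 4, 14, 9, 13, 6, 16]
v[mid]=3<13: swap v[1],v[1]; lo=2,mid=2 → [2, 3, 4, 14, 9, 13, 6, 16]
v[mid]=4<13: swap v[2],v[2]; lo=3,mid=3 → [2, 3, 4, 14, 9, 13, 6, 16]
v[mid]=14>13: swap v[3],v[6]; hi=5 → [2, 3, 4, 6, 9, 13, 14, 16]
v[mid]=6<13: swap v[3],v[3]; lo=4,mid=4 → [2, 3, 4, 6, 9, 13, 14, 16]
v[mid]=9<13: swap v[4],v[4]; lo=5,mid=5 → [2, 3, 4, 6, 9, 13, 14, 16]
v[mid]=13=13: mid=6
end: lo=5, hi=5; v = [2, 3, 4, 6, 9, 13, 14, 16]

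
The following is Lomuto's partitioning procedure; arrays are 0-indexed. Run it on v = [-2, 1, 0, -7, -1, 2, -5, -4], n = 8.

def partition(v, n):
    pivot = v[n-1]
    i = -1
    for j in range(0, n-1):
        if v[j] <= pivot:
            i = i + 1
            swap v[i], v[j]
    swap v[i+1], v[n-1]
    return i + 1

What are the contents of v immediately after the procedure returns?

pivot = v[7] = -4; i = -1
j=0: v[0]=-2 > -4 → no swap
j=1: v[1]=1 > -4 → no swap
j=2: v[2]=0 > -4 → no swap
j=3: v[3]=-7 ≤ -4 → i=0, swap v[0],v[3] → [-7, 1, 0, -2, -1, 2, -5, -4]
j=4: v[4]=-1 > -4 → no swap
j=5: v[5]=2 > -4 → no swap
j=6: v[6]=-5 ≤ -4 → i=1, swap v[1],v[6] → [-7, -5, 0, -2, -1, 2, 1, -4]
final swap v[2],v[7] → [-7, -5, -4, -2, -1, 2, 1, 0]; return 2

[-7, -5, -4, -2, -1, 2, 1, 0]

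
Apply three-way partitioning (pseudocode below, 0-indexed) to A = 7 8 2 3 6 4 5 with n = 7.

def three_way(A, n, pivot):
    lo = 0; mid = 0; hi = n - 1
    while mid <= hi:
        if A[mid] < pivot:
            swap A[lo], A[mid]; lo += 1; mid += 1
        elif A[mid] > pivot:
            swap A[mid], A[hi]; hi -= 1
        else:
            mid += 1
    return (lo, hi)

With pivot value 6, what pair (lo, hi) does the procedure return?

pivot = 6; lo=0, mid=0, hi=6
A[mid]=7>6: swap A[0],A[6]; hi=5 → 5 8 2 3 6 4 7
A[mid]=5<6: swap A[0],A[0]; lo=1,mid=1 → 5 8 2 3 6 4 7
A[mid]=8>6: swap A[1],A[5]; hi=4 → 5 4 2 3 6 8 7
A[mid]=4<6: swap A[1],A[1]; lo=2,mid=2 → 5 4 2 3 6 8 7
A[mid]=2<6: swap A[2],A[2]; lo=3,mid=3 → 5 4 2 3 6 8 7
A[mid]=3<6: swap A[3],A[3]; lo=4,mid=4 → 5 4 2 3 6 8 7
A[mid]=6=6: mid=5
end: lo=4, hi=4; A = 5 4 2 3 6 8 7

(4, 4)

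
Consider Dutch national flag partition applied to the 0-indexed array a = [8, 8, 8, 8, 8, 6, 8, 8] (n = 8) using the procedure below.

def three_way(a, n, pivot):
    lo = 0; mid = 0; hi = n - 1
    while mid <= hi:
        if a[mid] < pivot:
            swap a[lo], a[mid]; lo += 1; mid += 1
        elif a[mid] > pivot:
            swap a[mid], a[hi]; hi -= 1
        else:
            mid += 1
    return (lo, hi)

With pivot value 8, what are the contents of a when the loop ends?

lo=0 mid=0 hi=7
8=8: mid=1
8=8: mid=2
8=8: mid=3
8=8: mid=4
8=8: mid=5
6<8: swap(0,5), lo=1 mid=6 ⇒ [6, 8, 8, 8, 8, 8, 8, 8]
8=8: mid=7
8=8: mid=8
done. lo=1 hi=7; a=[6, 8, 8, 8, 8, 8, 8, 8]

[6, 8, 8, 8, 8, 8, 8, 8]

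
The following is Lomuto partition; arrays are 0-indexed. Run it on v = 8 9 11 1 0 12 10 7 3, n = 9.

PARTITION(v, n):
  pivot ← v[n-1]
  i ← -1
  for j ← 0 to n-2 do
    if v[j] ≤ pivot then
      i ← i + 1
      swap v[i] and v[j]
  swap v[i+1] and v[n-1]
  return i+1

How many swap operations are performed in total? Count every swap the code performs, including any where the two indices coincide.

pivot=3, i=-1
j=0: 8>3, skip
j=1: 9>3, skip
j=2: 11>3, skip
j=3: 1≤3, i=0, swap(0,3) ⇒ 1 9 11 8 0 12 10 7 3
j=4: 0≤3, i=1, swap(1,4) ⇒ 1 0 11 8 9 12 10 7 3
j=5: 12>3, skip
j=6: 10>3, skip
j=7: 7>3, skip
swap(2,8) ⇒ 1 0 3 8 9 12 10 7 11; return 2

3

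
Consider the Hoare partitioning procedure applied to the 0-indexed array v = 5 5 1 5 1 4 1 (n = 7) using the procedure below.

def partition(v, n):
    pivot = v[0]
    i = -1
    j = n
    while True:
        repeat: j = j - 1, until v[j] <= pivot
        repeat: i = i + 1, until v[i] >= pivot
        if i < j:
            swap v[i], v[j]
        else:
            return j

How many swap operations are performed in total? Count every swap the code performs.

pivot=5
j stops at 6 (1), i stops at 0 (5); swap ⇒ 1 5 1 5 1 4 5
j stops at 5 (4), i stops at 1 (5); swap ⇒ 1 4 1 5 1 5 5
j stops at 4 (1), i stops at 3 (5); swap ⇒ 1 4 1 1 5 5 5
j stops at 3, i stops at 4; i≥j ⇒ return 3. v=1 4 1 1 5 5 5

3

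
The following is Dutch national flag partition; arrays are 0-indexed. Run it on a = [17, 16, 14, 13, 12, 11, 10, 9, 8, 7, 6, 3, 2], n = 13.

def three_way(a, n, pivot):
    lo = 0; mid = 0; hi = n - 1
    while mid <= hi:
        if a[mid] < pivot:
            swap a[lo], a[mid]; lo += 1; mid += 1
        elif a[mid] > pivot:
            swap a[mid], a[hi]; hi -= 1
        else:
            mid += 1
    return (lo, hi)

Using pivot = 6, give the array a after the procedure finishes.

[2, 3, 6, 12, 11, 10, 9, 8, 7, 13, 14, 16, 17]

lo=0 mid=0 hi=12
17>6: swap(0,12), hi=11 ⇒ [2, 16, 14, 13, 12, 11, 10, 9, 8, 7, 6, 3, 17]
2<6: swap(0,0), lo=1 mid=1 ⇒ [2, 16, 14, 13, 12, 11, 10, 9, 8, 7, 6, 3, 17]
16>6: swap(1,11), hi=10 ⇒ [2, 3, 14, 13, 12, 11, 10, 9, 8, 7, 6, 16, 17]
3<6: swap(1,1), lo=2 mid=2 ⇒ [2, 3, 14, 13, 12, 11, 10, 9, 8, 7, 6, 16, 17]
14>6: swap(2,10), hi=9 ⇒ [2, 3, 6, 13, 12, 11, 10, 9, 8, 7, 14, 16, 17]
6=6: mid=3
13>6: swap(3,9), hi=8 ⇒ [2, 3, 6, 7, 12, 11, 10, 9, 8, 13, 14, 16, 17]
7>6: swap(3,8), hi=7 ⇒ [2, 3, 6, 8, 12, 11, 10, 9, 7, 13, 14, 16, 17]
8>6: swap(3,7), hi=6 ⇒ [2, 3, 6, 9, 12, 11, 10, 8, 7, 13, 14, 16, 17]
9>6: swap(3,6), hi=5 ⇒ [2, 3, 6, 10, 12, 11, 9, 8, 7, 13, 14, 16, 17]
10>6: swap(3,5), hi=4 ⇒ [2, 3, 6, 11, 12, 10, 9, 8, 7, 13, 14, 16, 17]
11>6: swap(3,4), hi=3 ⇒ [2, 3, 6, 12, 11, 10, 9, 8, 7, 13, 14, 16, 17]
12>6: swap(3,3), hi=2 ⇒ [2, 3, 6, 12, 11, 10, 9, 8, 7, 13, 14, 16, 17]
done. lo=2 hi=2; a=[2, 3, 6, 12, 11, 10, 9, 8, 7, 13, 14, 16, 17]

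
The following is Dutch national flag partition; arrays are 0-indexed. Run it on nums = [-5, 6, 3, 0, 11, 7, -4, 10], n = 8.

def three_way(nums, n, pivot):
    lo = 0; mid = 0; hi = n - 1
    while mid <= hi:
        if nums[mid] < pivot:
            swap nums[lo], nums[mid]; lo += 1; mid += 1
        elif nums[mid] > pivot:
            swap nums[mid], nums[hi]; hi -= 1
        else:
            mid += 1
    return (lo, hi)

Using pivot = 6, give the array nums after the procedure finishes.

lo=0 mid=0 hi=7
-5<6: swap(0,0), lo=1 mid=1 ⇒ [-5, 6, 3, 0, 11, 7, -4, 10]
6=6: mid=2
3<6: swap(1,2), lo=2 mid=3 ⇒ [-5, 3, 6, 0, 11, 7, -4, 10]
0<6: swap(2,3), lo=3 mid=4 ⇒ [-5, 3, 0, 6, 11, 7, -4, 10]
11>6: swap(4,7), hi=6 ⇒ [-5, 3, 0, 6, 10, 7, -4, 11]
10>6: swap(4,6), hi=5 ⇒ [-5, 3, 0, 6, -4, 7, 10, 11]
-4<6: swap(3,4), lo=4 mid=5 ⇒ [-5, 3, 0, -4, 6, 7, 10, 11]
7>6: swap(5,5), hi=4 ⇒ [-5, 3, 0, -4, 6, 7, 10, 11]
done. lo=4 hi=4; nums=[-5, 3, 0, -4, 6, 7, 10, 11]

[-5, 3, 0, -4, 6, 7, 10, 11]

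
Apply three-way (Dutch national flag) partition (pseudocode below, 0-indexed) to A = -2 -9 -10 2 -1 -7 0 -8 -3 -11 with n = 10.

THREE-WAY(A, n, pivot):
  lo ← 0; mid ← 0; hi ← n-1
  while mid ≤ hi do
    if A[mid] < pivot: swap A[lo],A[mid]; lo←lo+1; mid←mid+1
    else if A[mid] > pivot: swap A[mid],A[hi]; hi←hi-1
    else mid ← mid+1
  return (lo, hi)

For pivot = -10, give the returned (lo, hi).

pivot = -10; lo=0, mid=0, hi=9
A[mid]=-2>-10: swap A[0],A[9]; hi=8 → -11 -9 -10 2 -1 -7 0 -8 -3 -2
A[mid]=-11<-10: swap A[0],A[0]; lo=1,mid=1 → -11 -9 -10 2 -1 -7 0 -8 -3 -2
A[mid]=-9>-10: swap A[1],A[8]; hi=7 → -11 -3 -10 2 -1 -7 0 -8 -9 -2
A[mid]=-3>-10: swap A[1],A[7]; hi=6 → -11 -8 -10 2 -1 -7 0 -3 -9 -2
A[mid]=-8>-10: swap A[1],A[6]; hi=5 → -11 0 -10 2 -1 -7 -8 -3 -9 -2
A[mid]=0>-10: swap A[1],A[5]; hi=4 → -11 -7 -10 2 -1 0 -8 -3 -9 -2
A[mid]=-7>-10: swap A[1],A[4]; hi=3 → -11 -1 -10 2 -7 0 -8 -3 -9 -2
A[mid]=-1>-10: swap A[1],A[3]; hi=2 → -11 2 -10 -1 -7 0 -8 -3 -9 -2
A[mid]=2>-10: swap A[1],A[2]; hi=1 → -11 -10 2 -1 -7 0 -8 -3 -9 -2
A[mid]=-10=-10: mid=2
end: lo=1, hi=1; A = -11 -10 2 -1 -7 0 -8 -3 -9 -2

(1, 1)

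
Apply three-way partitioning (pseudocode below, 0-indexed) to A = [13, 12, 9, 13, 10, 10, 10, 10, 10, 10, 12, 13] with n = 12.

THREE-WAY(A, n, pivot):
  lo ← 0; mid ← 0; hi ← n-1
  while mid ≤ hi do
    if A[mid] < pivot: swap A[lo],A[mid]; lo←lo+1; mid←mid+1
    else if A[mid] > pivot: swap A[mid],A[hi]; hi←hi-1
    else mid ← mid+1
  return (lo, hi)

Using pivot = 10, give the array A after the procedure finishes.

pivot = 10; lo=0, mid=0, hi=11
A[mid]=13>10: swap A[0],A[11]; hi=10 → [13, 12, 9, 13, 10, 10, 10, 10, 10, 10, 12, 13]
A[mid]=13>10: swap A[0],A[10]; hi=9 → [12, 12, 9, 13, 10, 10, 10, 10, 10, 10, 13, 13]
A[mid]=12>10: swap A[0],A[9]; hi=8 → [10, 12, 9, 13, 10, 10, 10, 10, 10, 12, 13, 13]
A[mid]=10=10: mid=1
A[mid]=12>10: swap A[1],A[8]; hi=7 → [10, 10, 9, 13, 10, 10, 10, 10, 12, 12, 13, 13]
A[mid]=10=10: mid=2
A[mid]=9<10: swap A[0],A[2]; lo=1,mid=3 → [9, 10, 10, 13, 10, 10, 10, 10, 12, 12, 13, 13]
A[mid]=13>10: swap A[3],A[7]; hi=6 → [9, 10, 10, 10, 10, 10, 10, 13, 12, 12, 13, 13]
A[mid]=10=10: mid=4
A[mid]=10=10: mid=5
A[mid]=10=10: mid=6
A[mid]=10=10: mid=7
end: lo=1, hi=6; A = [9, 10, 10, 10, 10, 10, 10, 13, 12, 12, 13, 13]

[9, 10, 10, 10, 10, 10, 10, 13, 12, 12, 13, 13]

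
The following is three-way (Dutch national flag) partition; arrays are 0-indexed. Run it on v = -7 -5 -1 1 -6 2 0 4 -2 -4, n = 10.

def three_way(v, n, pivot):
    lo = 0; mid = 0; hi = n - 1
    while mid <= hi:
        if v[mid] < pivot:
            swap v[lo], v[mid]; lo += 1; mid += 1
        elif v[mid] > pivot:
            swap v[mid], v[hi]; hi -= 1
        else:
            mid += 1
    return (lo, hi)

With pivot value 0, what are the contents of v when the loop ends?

lo=0 mid=0 hi=9
-7<0: swap(0,0), lo=1 mid=1 ⇒ -7 -5 -1 1 -6 2 0 4 -2 -4
-5<0: swap(1,1), lo=2 mid=2 ⇒ -7 -5 -1 1 -6 2 0 4 -2 -4
-1<0: swap(2,2), lo=3 mid=3 ⇒ -7 -5 -1 1 -6 2 0 4 -2 -4
1>0: swap(3,9), hi=8 ⇒ -7 -5 -1 -4 -6 2 0 4 -2 1
-4<0: swap(3,3), lo=4 mid=4 ⇒ -7 -5 -1 -4 -6 2 0 4 -2 1
-6<0: swap(4,4), lo=5 mid=5 ⇒ -7 -5 -1 -4 -6 2 0 4 -2 1
2>0: swap(5,8), hi=7 ⇒ -7 -5 -1 -4 -6 -2 0 4 2 1
-2<0: swap(5,5), lo=6 mid=6 ⇒ -7 -5 -1 -4 -6 -2 0 4 2 1
0=0: mid=7
4>0: swap(7,7), hi=6 ⇒ -7 -5 -1 -4 -6 -2 0 4 2 1
done. lo=6 hi=6; v=-7 -5 -1 -4 -6 -2 0 4 2 1

-7 -5 -1 -4 -6 -2 0 4 2 1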